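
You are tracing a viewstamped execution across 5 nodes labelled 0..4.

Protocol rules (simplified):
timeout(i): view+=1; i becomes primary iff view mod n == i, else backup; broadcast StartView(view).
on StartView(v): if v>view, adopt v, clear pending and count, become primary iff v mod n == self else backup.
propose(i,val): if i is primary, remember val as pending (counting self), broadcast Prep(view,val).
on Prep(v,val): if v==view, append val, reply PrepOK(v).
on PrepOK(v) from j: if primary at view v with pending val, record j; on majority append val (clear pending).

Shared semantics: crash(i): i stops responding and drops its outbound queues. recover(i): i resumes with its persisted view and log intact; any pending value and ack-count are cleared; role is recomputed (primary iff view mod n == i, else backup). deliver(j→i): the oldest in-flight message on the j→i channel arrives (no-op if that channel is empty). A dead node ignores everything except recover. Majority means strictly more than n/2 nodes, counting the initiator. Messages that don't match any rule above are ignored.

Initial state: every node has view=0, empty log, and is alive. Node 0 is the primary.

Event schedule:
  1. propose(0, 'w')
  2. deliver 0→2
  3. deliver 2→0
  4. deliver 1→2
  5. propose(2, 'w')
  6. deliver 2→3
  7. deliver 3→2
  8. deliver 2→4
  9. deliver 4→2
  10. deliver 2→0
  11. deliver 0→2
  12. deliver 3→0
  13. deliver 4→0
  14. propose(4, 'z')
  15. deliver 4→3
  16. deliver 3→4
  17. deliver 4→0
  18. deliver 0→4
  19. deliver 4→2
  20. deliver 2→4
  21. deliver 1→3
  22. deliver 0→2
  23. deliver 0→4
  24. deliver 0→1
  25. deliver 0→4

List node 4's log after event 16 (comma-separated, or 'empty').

empty

after 1 — propose(0,'w'): ·
after 2 — deliver 0→2: n2:back/v0/[w]
after 3 — deliver 2→0: ·
after 4 — deliver 1→2: ·
after 5 — propose(2,'w'): ·
after 6 — deliver 2→3: ·
after 7 — deliver 3→2: ·
after 8 — deliver 2→4: ·
after 9 — deliver 4→2: ·
after 10 — deliver 2→0: ·
after 11 — deliver 0→2: ·
after 12 — deliver 3→0: ·
after 13 — deliver 4→0: ·
after 14 — propose(4,'z'): ·
after 15 — deliver 4→3: ·
after 16 — deliver 3→4: ·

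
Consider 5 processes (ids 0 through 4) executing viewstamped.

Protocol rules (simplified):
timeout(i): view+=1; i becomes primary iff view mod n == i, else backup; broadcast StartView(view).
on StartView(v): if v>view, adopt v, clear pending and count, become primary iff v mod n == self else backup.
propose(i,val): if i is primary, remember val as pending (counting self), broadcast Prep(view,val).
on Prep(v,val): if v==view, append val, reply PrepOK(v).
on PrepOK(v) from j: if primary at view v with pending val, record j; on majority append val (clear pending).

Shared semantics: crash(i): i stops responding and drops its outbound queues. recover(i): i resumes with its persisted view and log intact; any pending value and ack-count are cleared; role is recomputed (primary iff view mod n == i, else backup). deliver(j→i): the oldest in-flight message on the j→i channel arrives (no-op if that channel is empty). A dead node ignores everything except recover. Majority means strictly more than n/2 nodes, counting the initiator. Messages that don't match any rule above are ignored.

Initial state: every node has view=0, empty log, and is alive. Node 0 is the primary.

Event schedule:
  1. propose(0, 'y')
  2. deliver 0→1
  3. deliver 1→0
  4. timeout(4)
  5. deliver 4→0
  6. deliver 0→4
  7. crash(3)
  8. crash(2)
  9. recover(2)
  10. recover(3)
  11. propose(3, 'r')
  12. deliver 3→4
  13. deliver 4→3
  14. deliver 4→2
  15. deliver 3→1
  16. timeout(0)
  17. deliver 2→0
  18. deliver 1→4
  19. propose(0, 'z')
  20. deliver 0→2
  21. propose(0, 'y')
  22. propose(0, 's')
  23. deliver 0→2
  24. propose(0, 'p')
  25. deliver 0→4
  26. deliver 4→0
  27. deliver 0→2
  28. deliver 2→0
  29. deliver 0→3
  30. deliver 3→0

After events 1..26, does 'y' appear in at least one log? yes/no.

yes

[1] propose(0,'y') → ∅
[2] deliver 0→1 → N1(back v0 [y])
[3] deliver 1→0 → ∅
[4] timeout(4) → N4(back v1 [-])
[5] deliver 4→0 → N0(back v1 [-])
[6] deliver 0→4 → ∅
[7] crash(3) → N3(✗back v0 [-])
[8] crash(2) → N2(✗back v0 [-])
[9] recover(2) → N2(back v0 [-])
[10] recover(3) → N3(back v0 [-])
[11] propose(3,'r') → ∅
[12] deliver 3→4 → ∅
[13] deliver 4→3 → N3(back v1 [-])
[14] deliver 4→2 → N2(back v1 [-])
[15] deliver 3→1 → ∅
[16] timeout(0) → N0(back v2 [-])
[17] deliver 2→0 → ∅
[18] deliver 1→4 → ∅
[19] propose(0,'z') → ∅
[20] deliver 0→2 → ∅
[21] propose(0,'y') → ∅
[22] propose(0,'s') → ∅
[23] deliver 0→2 → N2(prim v2 [-])
[24] propose(0,'p') → ∅
[25] deliver 0→4 → N4(back v2 [-])
[26] deliver 4→0 → ∅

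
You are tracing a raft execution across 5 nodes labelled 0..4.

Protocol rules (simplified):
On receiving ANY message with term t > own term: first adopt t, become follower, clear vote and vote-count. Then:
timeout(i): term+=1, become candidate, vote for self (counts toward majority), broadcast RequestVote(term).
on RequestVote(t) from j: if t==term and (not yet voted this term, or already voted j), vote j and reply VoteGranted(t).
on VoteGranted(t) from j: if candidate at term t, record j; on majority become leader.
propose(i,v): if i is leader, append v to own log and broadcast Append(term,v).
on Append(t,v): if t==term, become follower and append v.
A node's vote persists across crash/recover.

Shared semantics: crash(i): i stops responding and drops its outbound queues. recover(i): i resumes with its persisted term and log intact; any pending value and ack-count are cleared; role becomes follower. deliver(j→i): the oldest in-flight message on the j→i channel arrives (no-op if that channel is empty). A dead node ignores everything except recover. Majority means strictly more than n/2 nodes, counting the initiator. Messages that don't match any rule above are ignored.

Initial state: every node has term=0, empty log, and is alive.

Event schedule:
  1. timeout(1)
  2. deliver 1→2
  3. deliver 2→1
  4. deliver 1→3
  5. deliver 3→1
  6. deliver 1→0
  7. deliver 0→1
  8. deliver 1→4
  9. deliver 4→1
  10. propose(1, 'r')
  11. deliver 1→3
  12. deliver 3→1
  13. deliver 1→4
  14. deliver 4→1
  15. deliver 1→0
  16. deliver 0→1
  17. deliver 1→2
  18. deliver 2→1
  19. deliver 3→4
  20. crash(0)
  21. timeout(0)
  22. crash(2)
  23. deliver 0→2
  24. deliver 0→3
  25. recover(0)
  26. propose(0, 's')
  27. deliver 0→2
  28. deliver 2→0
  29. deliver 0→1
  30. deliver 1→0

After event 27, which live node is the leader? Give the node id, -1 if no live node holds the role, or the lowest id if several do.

1

[1] timeout(1) → N1(cand t1 [-])
[2] deliver 1→2 → N2(foll t1 [-])
[3] deliver 2→1 → ∅
[4] deliver 1→3 → N3(foll t1 [-])
[5] deliver 3→1 → N1(lead t1 [-])
[6] deliver 1→0 → N0(foll t1 [-])
[7] deliver 0→1 → ∅
[8] deliver 1→4 → N4(foll t1 [-])
[9] deliver 4→1 → ∅
[10] propose(1,'r') → N1(lead t1 [r])
[11] deliver 1→3 → N3(foll t1 [r])
[12] deliver 3→1 → ∅
[13] deliver 1→4 → N4(foll t1 [r])
[14] deliver 4→1 → ∅
[15] deliver 1→0 → N0(foll t1 [r])
[16] deliver 0→1 → ∅
[17] deliver 1→2 → N2(foll t1 [r])
[18] deliver 2→1 → ∅
[19] deliver 3→4 → ∅
[20] crash(0) → N0(✗foll t1 [r])
[21] timeout(0) → ∅
[22] crash(2) → N2(✗foll t1 [r])
[23] deliver 0→2 → ∅
[24] deliver 0→3 → ∅
[25] recover(0) → N0(foll t1 [r])
[26] propose(0,'s') → ∅
[27] deliver 0→2 → ∅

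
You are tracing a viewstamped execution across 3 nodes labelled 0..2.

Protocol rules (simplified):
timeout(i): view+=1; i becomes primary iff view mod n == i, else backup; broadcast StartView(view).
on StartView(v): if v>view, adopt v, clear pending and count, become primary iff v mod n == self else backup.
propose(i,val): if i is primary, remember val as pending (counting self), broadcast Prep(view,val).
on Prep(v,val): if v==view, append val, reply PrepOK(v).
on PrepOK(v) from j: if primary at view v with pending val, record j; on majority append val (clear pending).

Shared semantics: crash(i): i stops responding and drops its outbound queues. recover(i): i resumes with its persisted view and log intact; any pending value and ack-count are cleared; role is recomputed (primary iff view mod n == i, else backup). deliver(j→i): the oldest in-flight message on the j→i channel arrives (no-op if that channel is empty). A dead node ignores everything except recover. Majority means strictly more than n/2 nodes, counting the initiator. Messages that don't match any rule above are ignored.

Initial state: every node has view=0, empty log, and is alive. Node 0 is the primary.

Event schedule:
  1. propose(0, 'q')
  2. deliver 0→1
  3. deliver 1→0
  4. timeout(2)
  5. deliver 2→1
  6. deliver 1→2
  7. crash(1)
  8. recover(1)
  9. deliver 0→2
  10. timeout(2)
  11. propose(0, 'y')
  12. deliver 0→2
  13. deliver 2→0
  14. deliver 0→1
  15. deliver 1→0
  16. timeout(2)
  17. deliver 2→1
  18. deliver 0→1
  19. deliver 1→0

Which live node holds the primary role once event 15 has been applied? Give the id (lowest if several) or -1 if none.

1

1. propose(0,'q'):  nop
2. deliver 0→1:  <1:back v0 q>
3. deliver 1→0:  <0:prim v0 q>
4. timeout(2):  <2:back v1 ->
5. deliver 2→1:  <1:prim v1 q>
6. deliver 1→2:  nop
7. crash(1):  <1:✗prim v1 q>
8. recover(1):  <1:prim v1 q>
9. deliver 0→2:  nop
10. timeout(2):  <2:prim v2 ->
11. propose(0,'y'):  nop
12. deliver 0→2:  nop
13. deliver 2→0:  <0:back v1 q>
14. deliver 0→1:  nop
15. deliver 1→0:  nop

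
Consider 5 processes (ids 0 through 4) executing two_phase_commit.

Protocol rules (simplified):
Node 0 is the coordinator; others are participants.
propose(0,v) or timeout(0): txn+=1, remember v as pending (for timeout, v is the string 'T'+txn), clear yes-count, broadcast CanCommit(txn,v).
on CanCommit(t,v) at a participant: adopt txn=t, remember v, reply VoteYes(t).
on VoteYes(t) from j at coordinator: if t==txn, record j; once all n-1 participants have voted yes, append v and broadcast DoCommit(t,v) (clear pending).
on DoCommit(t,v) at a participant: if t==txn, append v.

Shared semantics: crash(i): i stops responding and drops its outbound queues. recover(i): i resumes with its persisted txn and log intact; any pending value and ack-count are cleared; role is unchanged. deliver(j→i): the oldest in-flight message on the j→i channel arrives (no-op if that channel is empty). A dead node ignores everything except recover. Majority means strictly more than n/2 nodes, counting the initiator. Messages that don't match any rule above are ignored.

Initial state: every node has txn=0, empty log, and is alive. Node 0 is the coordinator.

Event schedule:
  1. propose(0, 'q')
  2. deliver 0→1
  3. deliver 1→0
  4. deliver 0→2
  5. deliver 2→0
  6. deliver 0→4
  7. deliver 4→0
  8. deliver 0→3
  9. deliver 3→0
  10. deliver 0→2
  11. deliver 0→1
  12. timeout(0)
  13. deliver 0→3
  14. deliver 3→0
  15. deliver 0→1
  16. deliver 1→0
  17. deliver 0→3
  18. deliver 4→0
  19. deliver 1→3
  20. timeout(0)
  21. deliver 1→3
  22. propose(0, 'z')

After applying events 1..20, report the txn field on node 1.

2

after 1 — propose(0,'q'): n0:coor/t1/[-]
after 2 — deliver 0→1: n1:part/t1/[-]
after 3 — deliver 1→0: ·
after 4 — deliver 0→2: n2:part/t1/[-]
after 5 — deliver 2→0: ·
after 6 — deliver 0→4: n4:part/t1/[-]
after 7 — deliver 4→0: ·
after 8 — deliver 0→3: n3:part/t1/[-]
after 9 — deliver 3→0: n0:coor/t1/[q]
after 10 — deliver 0→2: n2:part/t1/[q]
after 11 — deliver 0→1: n1:part/t1/[q]
after 12 — timeout(0): n0:coor/t2/[q]
after 13 — deliver 0→3: n3:part/t1/[q]
after 14 — deliver 3→0: ·
after 15 — deliver 0→1: n1:part/t2/[q]
after 16 — deliver 1→0: ·
after 17 — deliver 0→3: n3:part/t2/[q]
after 18 — deliver 4→0: ·
after 19 — deliver 1→3: ·
after 20 — timeout(0): n0:coor/t3/[q]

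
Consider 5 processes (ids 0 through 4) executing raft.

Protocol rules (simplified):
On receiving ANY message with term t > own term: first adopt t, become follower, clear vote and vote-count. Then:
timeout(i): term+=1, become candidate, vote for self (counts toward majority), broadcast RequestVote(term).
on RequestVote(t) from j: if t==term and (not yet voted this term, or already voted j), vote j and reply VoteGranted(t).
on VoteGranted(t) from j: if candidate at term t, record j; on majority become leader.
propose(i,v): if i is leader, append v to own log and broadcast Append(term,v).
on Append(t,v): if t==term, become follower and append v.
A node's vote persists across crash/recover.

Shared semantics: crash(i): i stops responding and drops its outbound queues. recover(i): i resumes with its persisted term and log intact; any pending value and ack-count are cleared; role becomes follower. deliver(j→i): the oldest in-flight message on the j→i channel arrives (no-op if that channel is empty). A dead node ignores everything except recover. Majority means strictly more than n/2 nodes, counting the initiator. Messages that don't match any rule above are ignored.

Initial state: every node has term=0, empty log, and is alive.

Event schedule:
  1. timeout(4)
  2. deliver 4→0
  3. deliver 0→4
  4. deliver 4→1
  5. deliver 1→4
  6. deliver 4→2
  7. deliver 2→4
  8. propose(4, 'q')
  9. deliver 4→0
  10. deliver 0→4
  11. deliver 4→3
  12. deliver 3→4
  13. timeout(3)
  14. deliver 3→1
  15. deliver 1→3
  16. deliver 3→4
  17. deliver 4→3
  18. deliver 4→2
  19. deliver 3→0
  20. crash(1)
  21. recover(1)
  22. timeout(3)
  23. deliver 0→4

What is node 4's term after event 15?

[1] timeout(4) → N4(cand t1 [-])
[2] deliver 4→0 → N0(foll t1 [-])
[3] deliver 0→4 → ∅
[4] deliver 4→1 → N1(foll t1 [-])
[5] deliver 1→4 → N4(lead t1 [-])
[6] deliver 4→2 → N2(foll t1 [-])
[7] deliver 2→4 → ∅
[8] propose(4,'q') → N4(lead t1 [q])
[9] deliver 4→0 → N0(foll t1 [q])
[10] deliver 0→4 → ∅
[11] deliver 4→3 → N3(foll t1 [-])
[12] deliver 3→4 → ∅
[13] timeout(3) → N3(cand t2 [-])
[14] deliver 3→1 → N1(foll t2 [-])
[15] deliver 1→3 → ∅

1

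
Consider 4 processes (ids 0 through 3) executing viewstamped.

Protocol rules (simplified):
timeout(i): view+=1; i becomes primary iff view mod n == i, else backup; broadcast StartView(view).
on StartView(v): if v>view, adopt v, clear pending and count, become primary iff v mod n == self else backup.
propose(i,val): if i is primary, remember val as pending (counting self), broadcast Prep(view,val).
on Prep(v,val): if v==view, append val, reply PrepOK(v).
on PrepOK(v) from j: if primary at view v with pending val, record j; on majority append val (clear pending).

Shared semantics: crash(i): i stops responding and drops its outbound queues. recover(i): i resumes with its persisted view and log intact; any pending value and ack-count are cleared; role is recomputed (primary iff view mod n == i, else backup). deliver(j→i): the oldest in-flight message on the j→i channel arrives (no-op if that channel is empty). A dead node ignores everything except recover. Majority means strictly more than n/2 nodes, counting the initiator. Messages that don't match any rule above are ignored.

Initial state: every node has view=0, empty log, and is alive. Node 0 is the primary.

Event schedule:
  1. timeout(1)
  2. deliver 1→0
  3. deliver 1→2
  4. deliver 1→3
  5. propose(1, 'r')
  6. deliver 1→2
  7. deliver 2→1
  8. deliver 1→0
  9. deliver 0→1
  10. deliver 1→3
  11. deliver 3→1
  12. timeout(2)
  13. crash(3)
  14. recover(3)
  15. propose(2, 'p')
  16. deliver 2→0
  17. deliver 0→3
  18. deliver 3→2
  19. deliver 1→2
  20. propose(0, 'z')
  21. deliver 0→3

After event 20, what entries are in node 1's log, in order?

r

step 1 timeout(1): 1={prim,v=1,log=-}
step 2 deliver 1→0: 0={back,v=1,log=-}
step 3 deliver 1→2: 2={back,v=1,log=-}
step 4 deliver 1→3: 3={back,v=1,log=-}
step 5 propose(1,'r'): —
step 6 deliver 1→2: 2={back,v=1,log=r}
step 7 deliver 2→1: —
step 8 deliver 1→0: 0={back,v=1,log=r}
step 9 deliver 0→1: 1={prim,v=1,log=r}
step 10 deliver 1→3: 3={back,v=1,log=r}
step 11 deliver 3→1: —
step 12 timeout(2): 2={prim,v=2,log=r}
step 13 crash(3): 3={✗back,v=1,log=r}
step 14 recover(3): 3={back,v=1,log=r}
step 15 propose(2,'p'): —
step 16 deliver 2→0: 0={back,v=2,log=r}
step 17 deliver 0→3: —
step 18 deliver 3→2: —
step 19 deliver 1→2: —
step 20 propose(0,'z'): —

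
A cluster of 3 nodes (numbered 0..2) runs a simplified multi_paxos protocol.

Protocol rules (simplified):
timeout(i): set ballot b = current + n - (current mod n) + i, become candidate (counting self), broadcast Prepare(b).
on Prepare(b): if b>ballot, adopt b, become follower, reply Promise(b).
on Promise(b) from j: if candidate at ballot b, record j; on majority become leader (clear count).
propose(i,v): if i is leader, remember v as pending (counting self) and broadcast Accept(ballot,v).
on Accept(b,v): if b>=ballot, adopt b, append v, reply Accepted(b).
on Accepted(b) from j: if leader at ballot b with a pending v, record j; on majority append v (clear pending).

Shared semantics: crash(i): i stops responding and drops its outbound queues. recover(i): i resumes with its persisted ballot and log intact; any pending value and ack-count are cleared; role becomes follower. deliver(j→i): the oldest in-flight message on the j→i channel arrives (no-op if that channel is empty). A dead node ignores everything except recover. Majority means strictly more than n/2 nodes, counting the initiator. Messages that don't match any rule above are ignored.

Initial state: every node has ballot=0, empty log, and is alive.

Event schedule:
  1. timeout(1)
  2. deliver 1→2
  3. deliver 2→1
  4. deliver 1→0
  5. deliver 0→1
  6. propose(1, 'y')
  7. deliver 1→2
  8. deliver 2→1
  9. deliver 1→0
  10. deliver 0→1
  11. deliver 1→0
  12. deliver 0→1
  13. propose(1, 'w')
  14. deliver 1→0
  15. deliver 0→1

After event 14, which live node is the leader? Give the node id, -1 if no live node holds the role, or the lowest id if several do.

step 1 timeout(1): 1={cand,b=4,log=-}
step 2 deliver 1→2: 2={foll,b=4,log=-}
step 3 deliver 2→1: 1={lead,b=4,log=-}
step 4 deliver 1→0: 0={foll,b=4,log=-}
step 5 deliver 0→1: —
step 6 propose(1,'y'): —
step 7 deliver 1→2: 2={foll,b=4,log=y}
step 8 deliver 2→1: 1={lead,b=4,log=y}
step 9 deliver 1→0: 0={foll,b=4,log=y}
step 10 deliver 0→1: —
step 11 deliver 1→0: —
step 12 deliver 0→1: —
step 13 propose(1,'w'): —
step 14 deliver 1→0: 0={foll,b=4,log=y,w}

1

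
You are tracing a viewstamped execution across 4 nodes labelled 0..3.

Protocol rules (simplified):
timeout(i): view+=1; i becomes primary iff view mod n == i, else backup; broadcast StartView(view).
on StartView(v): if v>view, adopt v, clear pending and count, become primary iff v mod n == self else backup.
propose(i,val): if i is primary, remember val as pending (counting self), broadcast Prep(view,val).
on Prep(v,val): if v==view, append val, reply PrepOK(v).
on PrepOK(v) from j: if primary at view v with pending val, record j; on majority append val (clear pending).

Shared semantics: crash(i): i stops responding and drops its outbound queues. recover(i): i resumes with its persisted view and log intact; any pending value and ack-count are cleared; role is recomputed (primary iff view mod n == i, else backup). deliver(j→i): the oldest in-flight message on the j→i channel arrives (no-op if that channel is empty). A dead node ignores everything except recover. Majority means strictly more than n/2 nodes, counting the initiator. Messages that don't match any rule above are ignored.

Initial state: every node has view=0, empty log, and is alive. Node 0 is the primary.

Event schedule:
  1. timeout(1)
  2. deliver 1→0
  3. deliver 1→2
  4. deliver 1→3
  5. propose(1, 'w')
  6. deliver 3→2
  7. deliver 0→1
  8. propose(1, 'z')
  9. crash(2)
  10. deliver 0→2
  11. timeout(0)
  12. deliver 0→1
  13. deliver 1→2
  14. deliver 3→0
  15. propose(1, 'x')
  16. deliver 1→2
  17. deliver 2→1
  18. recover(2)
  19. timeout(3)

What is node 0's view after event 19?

step 1 timeout(1): 1={prim,v=1,log=-}
step 2 deliver 1→0: 0={back,v=1,log=-}
step 3 deliver 1→2: 2={back,v=1,log=-}
step 4 deliver 1→3: 3={back,v=1,log=-}
step 5 propose(1,'w'): —
step 6 deliver 3→2: —
step 7 deliver 0→1: —
step 8 propose(1,'z'): —
step 9 crash(2): 2={✗back,v=1,log=-}
step 10 deliver 0→2: —
step 11 timeout(0): 0={back,v=2,log=-}
step 12 deliver 0→1: 1={back,v=2,log=-}
step 13 deliver 1→2: —
step 14 deliver 3→0: —
step 15 propose(1,'x'): —
step 16 deliver 1→2: —
step 17 deliver 2→1: —
step 18 recover(2): 2={back,v=1,log=-}
step 19 timeout(3): 3={back,v=2,log=-}

2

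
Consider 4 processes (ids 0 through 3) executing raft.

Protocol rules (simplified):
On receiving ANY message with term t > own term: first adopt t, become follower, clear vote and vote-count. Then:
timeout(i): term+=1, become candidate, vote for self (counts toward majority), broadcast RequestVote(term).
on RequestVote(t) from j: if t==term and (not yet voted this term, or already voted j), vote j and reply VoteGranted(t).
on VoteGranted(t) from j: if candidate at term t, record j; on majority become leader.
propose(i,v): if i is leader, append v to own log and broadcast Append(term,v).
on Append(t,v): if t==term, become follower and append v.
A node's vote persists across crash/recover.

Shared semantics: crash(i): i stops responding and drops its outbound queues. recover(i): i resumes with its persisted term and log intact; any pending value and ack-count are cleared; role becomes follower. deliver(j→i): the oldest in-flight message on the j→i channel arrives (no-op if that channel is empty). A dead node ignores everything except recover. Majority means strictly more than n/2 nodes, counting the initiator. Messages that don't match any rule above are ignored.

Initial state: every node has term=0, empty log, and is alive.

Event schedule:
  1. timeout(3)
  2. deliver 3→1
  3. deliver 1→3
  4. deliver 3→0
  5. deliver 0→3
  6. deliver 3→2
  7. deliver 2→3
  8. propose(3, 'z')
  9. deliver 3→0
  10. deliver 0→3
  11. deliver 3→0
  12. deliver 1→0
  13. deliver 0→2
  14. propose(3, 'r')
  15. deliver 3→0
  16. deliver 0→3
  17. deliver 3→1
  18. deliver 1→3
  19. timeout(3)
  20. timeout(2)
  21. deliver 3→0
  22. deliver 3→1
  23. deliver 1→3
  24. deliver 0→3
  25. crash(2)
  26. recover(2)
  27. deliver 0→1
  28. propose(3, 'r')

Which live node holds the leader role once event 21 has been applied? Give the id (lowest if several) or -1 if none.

e1 timeout(3): 3[cand,t=1,-]
e2 deliver 3→1: 1[foll,t=1,-]
e3 deliver 1→3: ·
e4 deliver 3→0: 0[foll,t=1,-]
e5 deliver 0→3: 3[lead,t=1,-]
e6 deliver 3→2: 2[foll,t=1,-]
e7 deliver 2→3: ·
e8 propose(3,'z'): 3[lead,t=1,z]
e9 deliver 3→0: 0[foll,t=1,z]
e10 deliver 0→3: ·
e11 deliver 3→0: ·
e12 deliver 1→0: ·
e13 deliver 0→2: ·
e14 propose(3,'r'): 3[lead,t=1,z,r]
e15 deliver 3→0: 0[foll,t=1,z,r]
e16 deliver 0→3: ·
e17 deliver 3→1: 1[foll,t=1,z]
e18 deliver 1→3: ·
e19 timeout(3): 3[cand,t=2,z,r]
e20 timeout(2): 2[cand,t=2,-]
e21 deliver 3→0: 0[foll,t=2,z,r]

-1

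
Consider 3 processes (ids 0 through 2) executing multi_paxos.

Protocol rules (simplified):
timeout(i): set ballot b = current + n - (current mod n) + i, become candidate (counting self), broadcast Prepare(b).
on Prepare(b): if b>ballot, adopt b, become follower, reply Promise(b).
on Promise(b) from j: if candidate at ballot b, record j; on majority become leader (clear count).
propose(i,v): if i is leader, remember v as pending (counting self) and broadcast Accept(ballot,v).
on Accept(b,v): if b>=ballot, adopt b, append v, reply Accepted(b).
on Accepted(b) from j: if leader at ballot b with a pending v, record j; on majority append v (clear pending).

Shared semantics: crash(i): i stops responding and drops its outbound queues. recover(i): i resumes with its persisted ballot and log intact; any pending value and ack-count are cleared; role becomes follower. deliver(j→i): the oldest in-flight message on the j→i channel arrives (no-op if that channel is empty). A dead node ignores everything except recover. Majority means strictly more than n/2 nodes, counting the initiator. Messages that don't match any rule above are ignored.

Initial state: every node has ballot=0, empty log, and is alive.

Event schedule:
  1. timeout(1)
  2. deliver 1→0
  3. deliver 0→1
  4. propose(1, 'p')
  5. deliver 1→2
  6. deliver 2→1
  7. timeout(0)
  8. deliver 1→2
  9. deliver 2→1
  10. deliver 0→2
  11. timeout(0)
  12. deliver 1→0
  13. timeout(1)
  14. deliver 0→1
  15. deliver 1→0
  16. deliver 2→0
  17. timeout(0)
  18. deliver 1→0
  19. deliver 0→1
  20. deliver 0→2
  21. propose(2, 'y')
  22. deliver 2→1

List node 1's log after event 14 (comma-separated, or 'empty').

p

e1 timeout(1): 1[cand,b=4,-]
e2 deliver 1→0: 0[foll,b=4,-]
e3 deliver 0→1: 1[lead,b=4,-]
e4 propose(1,'p'): ·
e5 deliver 1→2: 2[foll,b=4,-]
e6 deliver 2→1: ·
e7 timeout(0): 0[cand,b=6,-]
e8 deliver 1→2: 2[foll,b=4,p]
e9 deliver 2→1: 1[lead,b=4,p]
e10 deliver 0→2: 2[foll,b=6,p]
e11 timeout(0): 0[cand,b=9,-]
e12 deliver 1→0: ·
e13 timeout(1): 1[cand,b=7,p]
e14 deliver 0→1: ·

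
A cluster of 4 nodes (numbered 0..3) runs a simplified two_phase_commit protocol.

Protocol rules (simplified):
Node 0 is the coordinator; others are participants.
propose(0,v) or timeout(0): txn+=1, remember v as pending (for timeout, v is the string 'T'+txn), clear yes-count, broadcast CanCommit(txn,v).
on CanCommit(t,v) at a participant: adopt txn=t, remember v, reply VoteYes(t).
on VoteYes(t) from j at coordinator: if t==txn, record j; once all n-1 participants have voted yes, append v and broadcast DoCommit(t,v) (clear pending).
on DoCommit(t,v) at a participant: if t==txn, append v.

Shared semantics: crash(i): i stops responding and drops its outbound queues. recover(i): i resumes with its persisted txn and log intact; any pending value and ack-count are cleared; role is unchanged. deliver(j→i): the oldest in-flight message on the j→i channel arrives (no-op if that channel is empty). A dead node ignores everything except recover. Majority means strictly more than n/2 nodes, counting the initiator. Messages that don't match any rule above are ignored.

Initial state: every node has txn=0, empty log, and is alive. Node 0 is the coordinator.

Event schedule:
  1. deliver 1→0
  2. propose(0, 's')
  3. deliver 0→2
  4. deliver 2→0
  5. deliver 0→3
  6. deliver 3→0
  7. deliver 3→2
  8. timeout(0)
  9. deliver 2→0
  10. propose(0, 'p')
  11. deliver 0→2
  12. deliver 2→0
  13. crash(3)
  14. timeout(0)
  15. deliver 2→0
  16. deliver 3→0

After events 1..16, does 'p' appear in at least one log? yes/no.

no

1. deliver 1→0:  nop
2. propose(0,'s'):  <0:coor t1 ->
3. deliver 0→2:  <2:part t1 ->
4. deliver 2→0:  nop
5. deliver 0→3:  <3:part t1 ->
6. deliver 3→0:  nop
7. deliver 3→2:  nop
8. timeout(0):  <0:coor t2 ->
9. deliver 2→0:  nop
10. propose(0,'p'):  <0:coor t3 ->
11. deliver 0→2:  <2:part t2 ->
12. deliver 2→0:  nop
13. crash(3):  <3:✗part t1 ->
14. timeout(0):  <0:coor t4 ->
15. deliver 2→0:  nop
16. deliver 3→0:  nop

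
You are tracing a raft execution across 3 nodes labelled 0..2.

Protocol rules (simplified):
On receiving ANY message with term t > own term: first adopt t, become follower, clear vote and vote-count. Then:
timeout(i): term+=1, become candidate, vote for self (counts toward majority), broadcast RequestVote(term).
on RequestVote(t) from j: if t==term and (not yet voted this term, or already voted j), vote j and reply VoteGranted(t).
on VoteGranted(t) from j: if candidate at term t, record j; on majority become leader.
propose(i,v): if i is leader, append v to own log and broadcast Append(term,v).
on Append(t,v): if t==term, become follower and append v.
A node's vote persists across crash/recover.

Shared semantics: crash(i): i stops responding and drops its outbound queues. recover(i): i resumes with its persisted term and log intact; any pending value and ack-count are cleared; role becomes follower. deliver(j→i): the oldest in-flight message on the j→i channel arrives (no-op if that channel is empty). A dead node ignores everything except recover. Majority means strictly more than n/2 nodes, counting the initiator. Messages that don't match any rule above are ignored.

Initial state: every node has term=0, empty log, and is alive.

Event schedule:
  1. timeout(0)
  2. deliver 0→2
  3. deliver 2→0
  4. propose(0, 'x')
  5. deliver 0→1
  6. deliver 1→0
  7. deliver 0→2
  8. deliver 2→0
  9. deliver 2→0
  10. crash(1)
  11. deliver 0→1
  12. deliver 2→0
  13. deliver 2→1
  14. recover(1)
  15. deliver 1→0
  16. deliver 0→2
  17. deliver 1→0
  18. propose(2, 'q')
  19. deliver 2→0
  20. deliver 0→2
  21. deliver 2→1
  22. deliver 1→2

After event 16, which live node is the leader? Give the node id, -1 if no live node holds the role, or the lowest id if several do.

0

[1] timeout(0) → N0(cand t1 [-])
[2] deliver 0→2 → N2(foll t1 [-])
[3] deliver 2→0 → N0(lead t1 [-])
[4] propose(0,'x') → N0(lead t1 [x])
[5] deliver 0→1 → N1(foll t1 [-])
[6] deliver 1→0 → ∅
[7] deliver 0→2 → N2(foll t1 [x])
[8] deliver 2→0 → ∅
[9] deliver 2→0 → ∅
[10] crash(1) → N1(✗foll t1 [-])
[11] deliver 0→1 → ∅
[12] deliver 2→0 → ∅
[13] deliver 2→1 → ∅
[14] recover(1) → N1(foll t1 [-])
[15] deliver 1→0 → ∅
[16] deliver 0→2 → ∅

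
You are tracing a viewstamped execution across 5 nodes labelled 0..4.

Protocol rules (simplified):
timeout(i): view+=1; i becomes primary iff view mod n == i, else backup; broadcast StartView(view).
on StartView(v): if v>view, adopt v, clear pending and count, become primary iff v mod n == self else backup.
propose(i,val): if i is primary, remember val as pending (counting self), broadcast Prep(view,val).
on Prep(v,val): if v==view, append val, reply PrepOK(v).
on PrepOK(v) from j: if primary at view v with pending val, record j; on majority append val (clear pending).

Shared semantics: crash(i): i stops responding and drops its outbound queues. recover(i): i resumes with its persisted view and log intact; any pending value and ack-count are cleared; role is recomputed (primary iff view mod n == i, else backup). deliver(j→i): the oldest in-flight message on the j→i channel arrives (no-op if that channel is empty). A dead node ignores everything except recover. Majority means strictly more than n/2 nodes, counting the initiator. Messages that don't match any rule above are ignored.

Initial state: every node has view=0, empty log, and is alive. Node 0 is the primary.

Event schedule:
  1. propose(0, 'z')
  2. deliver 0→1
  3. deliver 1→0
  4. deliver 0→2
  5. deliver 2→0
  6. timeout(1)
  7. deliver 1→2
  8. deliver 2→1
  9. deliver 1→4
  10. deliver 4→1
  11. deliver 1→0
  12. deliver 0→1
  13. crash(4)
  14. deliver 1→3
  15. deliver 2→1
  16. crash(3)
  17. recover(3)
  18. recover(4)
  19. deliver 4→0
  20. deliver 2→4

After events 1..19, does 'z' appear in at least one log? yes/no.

[1] propose(0,'z') → ∅
[2] deliver 0→1 → N1(back v0 [z])
[3] deliver 1→0 → ∅
[4] deliver 0→2 → N2(back v0 [z])
[5] deliver 2→0 → N0(prim v0 [z])
[6] timeout(1) → N1(prim v1 [z])
[7] deliver 1→2 → N2(back v1 [z])
[8] deliver 2→1 → ∅
[9] deliver 1→4 → N4(back v1 [-])
[10] deliver 4→1 → ∅
[11] deliver 1→0 → N0(back v1 [z])
[12] deliver 0→1 → ∅
[13] crash(4) → N4(✗back v1 [-])
[14] deliver 1→3 → N3(back v1 [-])
[15] deliver 2→1 → ∅
[16] crash(3) → N3(✗back v1 [-])
[17] recover(3) → N3(back v1 [-])
[18] recover(4) → N4(back v1 [-])
[19] deliver 4→0 → ∅

yes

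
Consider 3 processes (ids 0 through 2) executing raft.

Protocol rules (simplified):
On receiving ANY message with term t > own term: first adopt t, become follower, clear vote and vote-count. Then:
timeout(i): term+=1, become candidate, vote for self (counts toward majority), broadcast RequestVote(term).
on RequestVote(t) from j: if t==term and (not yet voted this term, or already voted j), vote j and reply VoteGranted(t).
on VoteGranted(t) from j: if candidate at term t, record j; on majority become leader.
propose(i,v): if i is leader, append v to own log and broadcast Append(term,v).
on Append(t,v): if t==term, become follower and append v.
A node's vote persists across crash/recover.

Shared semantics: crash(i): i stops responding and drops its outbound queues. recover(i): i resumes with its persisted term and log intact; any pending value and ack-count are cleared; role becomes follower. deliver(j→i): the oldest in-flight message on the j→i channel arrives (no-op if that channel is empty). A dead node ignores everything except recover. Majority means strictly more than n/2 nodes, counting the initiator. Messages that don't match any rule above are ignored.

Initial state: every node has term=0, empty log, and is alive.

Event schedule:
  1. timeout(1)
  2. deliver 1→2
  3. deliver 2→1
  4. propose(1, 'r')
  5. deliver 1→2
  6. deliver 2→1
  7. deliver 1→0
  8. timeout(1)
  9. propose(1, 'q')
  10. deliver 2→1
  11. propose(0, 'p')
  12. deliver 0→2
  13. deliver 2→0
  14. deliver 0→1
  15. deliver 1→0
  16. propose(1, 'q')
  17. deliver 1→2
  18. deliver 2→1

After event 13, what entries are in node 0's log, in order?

step 1 timeout(1): 1={cand,t=1,log=-}
step 2 deliver 1→2: 2={foll,t=1,log=-}
step 3 deliver 2→1: 1={lead,t=1,log=-}
step 4 propose(1,'r'): 1={lead,t=1,log=r}
step 5 deliver 1→2: 2={foll,t=1,log=r}
step 6 deliver 2→1: —
step 7 deliver 1→0: 0={foll,t=1,log=-}
step 8 timeout(1): 1={cand,t=2,log=r}
step 9 propose(1,'q'): —
step 10 deliver 2→1: —
step 11 propose(0,'p'): —
step 12 deliver 0→2: —
step 13 deliver 2→0: —

empty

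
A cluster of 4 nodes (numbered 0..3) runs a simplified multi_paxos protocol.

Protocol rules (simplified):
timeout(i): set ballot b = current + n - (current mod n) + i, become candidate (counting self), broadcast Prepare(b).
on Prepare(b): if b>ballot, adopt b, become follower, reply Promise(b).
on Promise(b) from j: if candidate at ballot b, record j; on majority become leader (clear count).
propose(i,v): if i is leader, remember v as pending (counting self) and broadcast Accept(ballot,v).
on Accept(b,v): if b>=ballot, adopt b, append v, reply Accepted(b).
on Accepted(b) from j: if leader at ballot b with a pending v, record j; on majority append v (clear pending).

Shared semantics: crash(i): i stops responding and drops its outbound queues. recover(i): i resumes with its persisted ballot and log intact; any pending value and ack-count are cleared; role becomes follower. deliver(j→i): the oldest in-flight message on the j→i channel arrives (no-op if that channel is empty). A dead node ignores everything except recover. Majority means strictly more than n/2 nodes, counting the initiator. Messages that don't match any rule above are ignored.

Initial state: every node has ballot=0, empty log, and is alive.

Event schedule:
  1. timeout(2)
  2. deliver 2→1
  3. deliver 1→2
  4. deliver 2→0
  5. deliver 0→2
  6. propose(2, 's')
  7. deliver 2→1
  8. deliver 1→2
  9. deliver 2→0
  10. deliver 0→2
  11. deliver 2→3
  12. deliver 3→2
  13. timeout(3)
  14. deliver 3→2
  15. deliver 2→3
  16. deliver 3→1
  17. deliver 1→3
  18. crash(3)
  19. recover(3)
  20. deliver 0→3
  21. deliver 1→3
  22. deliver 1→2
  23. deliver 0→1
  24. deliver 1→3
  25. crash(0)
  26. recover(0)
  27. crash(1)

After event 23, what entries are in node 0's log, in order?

[1] timeout(2) → N2(cand b6 [-])
[2] deliver 2→1 → N1(foll b6 [-])
[3] deliver 1→2 → ∅
[4] deliver 2→0 → N0(foll b6 [-])
[5] deliver 0→2 → N2(lead b6 [-])
[6] propose(2,'s') → ∅
[7] deliver 2→1 → N1(foll b6 [s])
[8] deliver 1→2 → ∅
[9] deliver 2→0 → N0(foll b6 [s])
[10] deliver 0→2 → N2(lead b6 [s])
[11] deliver 2→3 → N3(foll b6 [-])
[12] deliver 3→2 → ∅
[13] timeout(3) → N3(cand b11 [-])
[14] deliver 3→2 → N2(foll b11 [s])
[15] deliver 2→3 → ∅
[16] deliver 3→1 → N1(foll b11 [s])
[17] deliver 1→3 → ∅
[18] crash(3) → N3(✗cand b11 [-])
[19] recover(3) → N3(foll b11 [-])
[20] deliver 0→3 → ∅
[21] deliver 1→3 → ∅
[22] deliver 1→2 → ∅
[23] deliver 0→1 → ∅

s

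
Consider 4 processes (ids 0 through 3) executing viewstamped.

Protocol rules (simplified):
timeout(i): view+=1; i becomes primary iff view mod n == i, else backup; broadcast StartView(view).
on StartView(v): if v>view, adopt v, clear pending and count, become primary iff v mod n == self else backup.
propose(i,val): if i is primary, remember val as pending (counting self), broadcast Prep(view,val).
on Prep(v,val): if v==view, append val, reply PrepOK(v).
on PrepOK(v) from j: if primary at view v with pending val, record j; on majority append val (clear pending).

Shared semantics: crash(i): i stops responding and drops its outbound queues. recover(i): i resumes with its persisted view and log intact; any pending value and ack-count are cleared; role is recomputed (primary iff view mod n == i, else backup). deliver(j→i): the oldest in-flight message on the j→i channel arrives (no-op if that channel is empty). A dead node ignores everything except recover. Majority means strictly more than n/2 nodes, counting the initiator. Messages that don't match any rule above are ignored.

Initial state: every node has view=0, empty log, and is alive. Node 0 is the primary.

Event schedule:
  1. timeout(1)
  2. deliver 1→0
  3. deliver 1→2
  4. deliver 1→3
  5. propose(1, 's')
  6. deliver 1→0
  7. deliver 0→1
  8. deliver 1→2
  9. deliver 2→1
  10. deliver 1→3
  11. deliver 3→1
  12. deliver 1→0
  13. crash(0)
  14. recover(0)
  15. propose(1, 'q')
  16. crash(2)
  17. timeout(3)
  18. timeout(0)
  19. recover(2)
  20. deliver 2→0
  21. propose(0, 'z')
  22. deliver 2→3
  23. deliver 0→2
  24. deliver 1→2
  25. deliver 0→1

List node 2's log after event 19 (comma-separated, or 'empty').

s

e1 timeout(1): 1[prim,v=1,-]
e2 deliver 1→0: 0[back,v=1,-]
e3 deliver 1→2: 2[back,v=1,-]
e4 deliver 1→3: 3[back,v=1,-]
e5 propose(1,'s'): ·
e6 deliver 1→0: 0[back,v=1,s]
e7 deliver 0→1: ·
e8 deliver 1→2: 2[back,v=1,s]
e9 deliver 2→1: 1[prim,v=1,s]
e10 deliver 1→3: 3[back,v=1,s]
e11 deliver 3→1: ·
e12 deliver 1→0: ·
e13 crash(0): 0[✗back,v=1,s]
e14 recover(0): 0[back,v=1,s]
e15 propose(1,'q'): ·
e16 crash(2): 2[✗back,v=1,s]
e17 timeout(3): 3[back,v=2,s]
e18 timeout(0): 0[back,v=2,s]
e19 recover(2): 2[back,v=1,s]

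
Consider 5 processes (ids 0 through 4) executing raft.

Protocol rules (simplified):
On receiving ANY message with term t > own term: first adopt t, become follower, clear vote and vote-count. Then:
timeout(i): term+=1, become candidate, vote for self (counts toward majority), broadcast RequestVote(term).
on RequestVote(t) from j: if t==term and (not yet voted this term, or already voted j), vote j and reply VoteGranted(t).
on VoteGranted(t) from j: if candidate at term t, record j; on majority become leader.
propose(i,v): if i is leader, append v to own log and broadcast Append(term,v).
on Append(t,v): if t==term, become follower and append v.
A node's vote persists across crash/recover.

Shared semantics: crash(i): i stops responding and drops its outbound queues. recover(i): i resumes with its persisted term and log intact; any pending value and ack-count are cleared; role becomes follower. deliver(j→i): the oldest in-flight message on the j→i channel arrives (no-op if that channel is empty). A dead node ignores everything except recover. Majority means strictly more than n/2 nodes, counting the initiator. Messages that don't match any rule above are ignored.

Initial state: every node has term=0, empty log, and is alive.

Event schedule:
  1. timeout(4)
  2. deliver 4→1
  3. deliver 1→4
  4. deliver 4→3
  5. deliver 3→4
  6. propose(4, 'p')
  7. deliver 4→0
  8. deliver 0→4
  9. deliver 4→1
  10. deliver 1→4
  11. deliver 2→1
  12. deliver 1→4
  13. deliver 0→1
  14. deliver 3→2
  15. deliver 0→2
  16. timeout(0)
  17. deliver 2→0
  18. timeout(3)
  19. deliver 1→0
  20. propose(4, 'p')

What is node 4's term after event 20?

after 1 — timeout(4): n4:cand/t1/[-]
after 2 — deliver 4→1: n1:foll/t1/[-]
after 3 — deliver 1→4: ·
after 4 — deliver 4→3: n3:foll/t1/[-]
after 5 — deliver 3→4: n4:lead/t1/[-]
after 6 — propose(4,'p'): n4:lead/t1/[p]
after 7 — deliver 4→0: n0:foll/t1/[-]
after 8 — deliver 0→4: ·
after 9 — deliver 4→1: n1:foll/t1/[p]
after 10 — deliver 1→4: ·
after 11 — deliver 2→1: ·
after 12 — deliver 1→4: ·
after 13 — deliver 0→1: ·
after 14 — deliver 3→2: ·
after 15 — deliver 0→2: ·
after 16 — timeout(0): n0:cand/t2/[-]
after 17 — deliver 2→0: ·
after 18 — timeout(3): n3:cand/t2/[-]
after 19 — deliver 1→0: ·
after 20 — propose(4,'p'): n4:lead/t1/[p,p]

1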